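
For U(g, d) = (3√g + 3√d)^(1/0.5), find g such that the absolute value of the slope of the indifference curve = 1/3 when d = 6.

g = 54

For CES with ρ = 0.5, MRS = √(d/g).
Setting √(6/g) = 1/3 gives 6/g = 1/9 and g = 54.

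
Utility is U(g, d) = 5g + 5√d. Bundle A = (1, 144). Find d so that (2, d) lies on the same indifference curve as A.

U(1, 144) = 65.
Set U(2, d) = 65 and solve.
With g = 2: 5√d = 65 − 5·2 = 55, so √d = 11 and d = 121.
Check: U(2, 121) = 65.

d = 121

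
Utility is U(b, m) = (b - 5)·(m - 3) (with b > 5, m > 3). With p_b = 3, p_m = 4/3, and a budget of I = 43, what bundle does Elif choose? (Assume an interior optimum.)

b* = 9, m* = 12

MU_b = (m−3), MU_m = (b−5).
MRS = (m−3)/(b−5).
Tangency: set MRS = p_b/p_m = 3/(4/3) = 2.25.
So (m − 3)/(b − 5) = 2.25, i.e. (m − 3) = 2.25·(b − 5).
Rewrite the budget in excess-of-subsistence terms: 3·(b − 5) + (4/3)·(m − 3) = 43 − 3·5 − (4/3)·3 = 24.
Substituting, 6·(b − 5) = 24, so b − 5 = 4 and b* = 9.
Then m − 3 = 2.25·4 = 9, so m* = 12.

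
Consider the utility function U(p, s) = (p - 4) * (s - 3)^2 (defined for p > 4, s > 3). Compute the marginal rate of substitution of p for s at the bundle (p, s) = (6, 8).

MRS = 1.25

MU_p = (s−3)^2, MU_s = 2·(p−4)·(s−3).
MRS = (1/2)·(s−3)/(p−4).
At (6, 8): MRS = 1.25.
The indifference curve has slope −1.25 at this bundle.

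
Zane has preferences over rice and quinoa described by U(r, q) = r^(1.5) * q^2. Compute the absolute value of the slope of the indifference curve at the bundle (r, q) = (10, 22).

MRS = 1.65

MU_r = 1.5·√r·q^2 and MU_q = 2·r^(1.5)·q.
MRS = MU_r/MU_q = (0.75)·q/r.
At (10, 22): MRS = 1.65.
That is, one extra unit of r is worth 1.65 units of q at the margin.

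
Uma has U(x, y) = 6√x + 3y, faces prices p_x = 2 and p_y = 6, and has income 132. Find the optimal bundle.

MU_x = 6/(2√x), MU_y = 3.
MRS = 6/(2√x) ÷ 3.
Tangency: set MRS = p_x/p_y = 2/6 = 1/3.
MRS depends only on x: 1/√x = 1/3 ⇒ √x = 1/(1/3) = 3 ⇒ x* = 9.
From the budget, 6·y = 132 − 2·9 = 114, so y* = 19.

x* = 9, y* = 19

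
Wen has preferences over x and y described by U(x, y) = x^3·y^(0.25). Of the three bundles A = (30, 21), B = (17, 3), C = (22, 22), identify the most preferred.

Bundle A

Evaluate utility at each bundle:
U(A) = 57798.769.
U(B) = 6465.872.
U(C) = 23060.765.
Highest utility is A, so A ≻ C ≻ B.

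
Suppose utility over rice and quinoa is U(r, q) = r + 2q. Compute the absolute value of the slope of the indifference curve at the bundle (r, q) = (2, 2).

MU_r = 1, MU_q = 2, so MRS = 1/2 = 0.5 at every bundle.
At (2, 2): MRS = 0.5.
That is, one extra unit of r is worth 0.5 units of q at the margin.

MRS = 0.5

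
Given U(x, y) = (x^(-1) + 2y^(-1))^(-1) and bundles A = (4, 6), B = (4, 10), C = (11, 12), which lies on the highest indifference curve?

Bundle C

Evaluate utility at each bundle:
U(A) = 1.714.
U(B) = 2.222.
U(C) = 3.882.
Highest utility is C, so C ≻ B ≻ A.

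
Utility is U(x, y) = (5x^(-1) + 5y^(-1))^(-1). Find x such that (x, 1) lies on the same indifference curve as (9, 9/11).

U depends on (x, y) only through S = 5x^(-1) + 5y^(-1), so equal utility means equal S. At (9, 9/11): S = 20/3.
With y = 1: 5·1^(-1) = 5, so 5x^(-1) = 20/3 − 5 = 5/3, i.e. x^(-1) = 1/3.
Hence x = 1/(1/3) = 3.
Check: U(3, 1) = 0.15.

x = 3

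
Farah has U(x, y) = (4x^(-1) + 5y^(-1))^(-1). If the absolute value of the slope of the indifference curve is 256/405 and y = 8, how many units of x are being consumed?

For CES with ρ = -1, MRS = (4/5)·(y/x)^2.
Setting (4/5)·(8/x)^2 = 256/405 gives (8/x)^2 = 64/81, so 8/x = 8/9 and x = 9.

x = 9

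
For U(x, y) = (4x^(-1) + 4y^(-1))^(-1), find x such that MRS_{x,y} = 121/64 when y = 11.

x = 8

For CES with ρ = -1, MRS = (y/x)^2.
Setting (11/x)^2 = 121/64 gives 11/x = 1.375 and x = 8.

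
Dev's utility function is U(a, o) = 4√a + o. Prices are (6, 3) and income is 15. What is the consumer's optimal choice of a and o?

MU_a = 4/(2√a), MU_o = 1.
MRS = 4/(2√a) ÷ 1.
Tangency: set MRS = p_a/p_o = 6/3 = 2.
MRS depends only on a: 2/√a = 2 ⇒ √a = 2/2 = 1 ⇒ a* = 1.
From the budget, 3·o = 15 − 6·1 = 9, so o* = 3.

a* = 1, o* = 3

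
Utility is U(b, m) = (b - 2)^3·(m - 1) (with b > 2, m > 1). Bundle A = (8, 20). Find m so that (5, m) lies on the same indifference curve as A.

U(8, 20) = 4104.
Set U(5, m) = 4104 and solve.
With b = 5: (5 − 2)^3 = 27, so (m − 1) = 4104/27 = 152.
So m = 1 + 152 = 153.
Check: U(5, 153) = 4104.

m = 153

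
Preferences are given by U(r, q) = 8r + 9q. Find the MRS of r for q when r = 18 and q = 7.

MRS = 8/9

MU_r = 8, MU_q = 9, so MRS = 8/9 at every bundle.
At (18, 7): MRS = 8/9.
The indifference curve has slope −8/9 at this bundle.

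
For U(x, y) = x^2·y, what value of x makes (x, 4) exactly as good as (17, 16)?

U(17, 16) = 4624.
Set U(x, 4) = 4624 and solve.
With y = 4: x^2 = 4624/4 = 1156; taking the square root, x = 34.
Check: U(34, 4) = 4624.

x = 34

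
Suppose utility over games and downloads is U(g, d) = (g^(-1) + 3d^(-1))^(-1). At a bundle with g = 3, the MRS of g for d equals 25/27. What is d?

For CES with ρ = -1, MRS = (1/3)·(d/g)^2.
Setting (1/3)·(d/3)^2 = 25/27 gives (d/3)^2 = 25/9, so d/3 = 5/3 and d = 5.

d = 5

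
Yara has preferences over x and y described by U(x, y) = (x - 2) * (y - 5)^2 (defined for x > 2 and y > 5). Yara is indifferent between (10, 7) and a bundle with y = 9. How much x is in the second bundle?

U(10, 7) = 32.
Set U(x, 9) = 32 and solve.
With y = 9: (9 − 5)^2 = 16, so (x − 2) = 32/16 = 2.
So x = 2 + 2 = 4.
Check: U(4, 9) = 32.

x = 4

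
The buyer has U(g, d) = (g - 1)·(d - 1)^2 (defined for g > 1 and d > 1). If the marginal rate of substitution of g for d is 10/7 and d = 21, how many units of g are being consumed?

g = 8

MU_g = (d−1)^2, MU_d = 2·(g−1)·(d−1).
MRS = (1/2)·(d−1)/(g−1).
Substitute d = 21: MRS = 10/(g − 1). Setting this equal to 10/7 gives g − 1 = 10/(10/7) = 7, so g = 8.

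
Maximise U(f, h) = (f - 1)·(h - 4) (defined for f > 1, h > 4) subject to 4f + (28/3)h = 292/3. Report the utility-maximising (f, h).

MU_f = (h−4), MU_h = (f−1).
MRS = (h−4)/(f−1).
Tangency: set MRS = p_f/p_h = 4/(28/3) = 3/7.
So (h − 4)/(f − 1) = 3/7, i.e. (h − 4) = (3/7)·(f − 1).
Rewrite the budget in excess-of-subsistence terms: 4·(f − 1) + (28/3)·(h − 4) = 292/3 − 4·1 − (28/3)·4 = 56.
Substituting, 8·(f − 1) = 56, so f − 1 = 7 and f* = 8.
Then h − 4 = (3/7)·7 = 3, so h* = 7.

f* = 8, h* = 7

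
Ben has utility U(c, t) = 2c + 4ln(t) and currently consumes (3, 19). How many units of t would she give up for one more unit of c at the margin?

MRS = 9.5

MU_c = 2, MU_t = 4/t.
MRS = 2 ÷ (4/t).
At (3, 19): MRS = 9.5.
So at (3, 19) the consumer would give up 9.5 units of t for one more unit of c.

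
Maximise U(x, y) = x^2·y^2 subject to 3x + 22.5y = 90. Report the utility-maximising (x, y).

MU_x = 2·x·y^2 and MU_y = 2·x^2·y.
MRS = MU_x/MU_y = y/x.
Tangency: set MRS = p_x/p_y = 3/22.5 = 2/15.
So y/x = 2/15, i.e. y = (2/15)·x.
Substitute into the budget 3·x + 22.5·y = 90: 6·x = 90, so x* = 15.
Then y* = (2/15)·15 = 2.

x* = 15, y* = 2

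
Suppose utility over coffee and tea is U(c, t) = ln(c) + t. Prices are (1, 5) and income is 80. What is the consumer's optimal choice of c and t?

c* = 5, t* = 15

MU_c = 1/c, MU_t = 1.
MRS = 1/c ÷ 1.
Tangency: set MRS = p_c/p_t = 1/5 = 0.2.
MRS depends only on c: 1/c = 0.2 ⇒ c* = 1/0.2 = 5.
From the budget, 5·t = 80 − 1·5 = 75, so t* = 15.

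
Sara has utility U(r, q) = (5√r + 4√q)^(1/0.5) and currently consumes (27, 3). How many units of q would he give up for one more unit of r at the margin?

For CES with ρ = 0.5, MRS = (5/4)·√(q/r).
At (27, 3): MRS = 5/12.
That is, one extra unit of r is worth 5/12 units of q at the margin.

MRS = 5/12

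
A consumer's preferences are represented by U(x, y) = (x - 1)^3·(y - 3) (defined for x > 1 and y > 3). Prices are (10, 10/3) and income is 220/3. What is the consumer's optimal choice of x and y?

MU_x = 3·(x−1)^2·(y−3), MU_y = (x−1)^3.
MRS = (3/1)·(y−3)/(x−1).
Tangency: set MRS = p_x/p_y = 10/(10/3) = 3.
So (3/1)·(y − 3)/(x − 1) = 3, i.e. (y − 3) = (x − 1).
Rewrite the budget in excess-of-subsistence terms: 10·(x − 1) + (10/3)·(y − 3) = 220/3 − 10·1 − (10/3)·3 = 160/3.
Substituting, (40/3)·(x − 1) = 160/3, so x − 1 = 4 and x* = 5.
Then y − 3 = 4, so y* = 7.

x* = 5, y* = 7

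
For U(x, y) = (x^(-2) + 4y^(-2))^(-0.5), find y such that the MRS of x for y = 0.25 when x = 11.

y = 11

For CES with ρ = -2, MRS = (1/4)·(y/x)^3.
Setting (1/4)·(y/11)^3 = 0.25 gives (y/11)^3 = 1, so y/11 = 1 and y = 11.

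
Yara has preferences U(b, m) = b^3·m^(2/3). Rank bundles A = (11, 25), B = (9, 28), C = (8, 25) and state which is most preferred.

Bundle A

Evaluate utility at each bundle:
U(A) = 11379.890.
U(B) = 6722.016.
U(C) = 4377.538.
Highest utility is A, so A ≻ B ≻ C.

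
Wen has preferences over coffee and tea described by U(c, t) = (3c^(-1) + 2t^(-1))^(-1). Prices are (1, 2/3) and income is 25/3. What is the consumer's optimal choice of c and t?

c* = 5, t* = 5

For CES with ρ = -1, MRS = (3/2)·(t/c)^2.
Tangency: set MRS = p_c/p_t = 1/(2/3) = 1.5.
So (t/c)^2 = 1; taking the square root, t/c = 1, i.e. t = c.
Substitute into the budget 1·c + (2/3)·t = 25/3: (5/3)·c = 25/3, so c* = 5 and t* = 5.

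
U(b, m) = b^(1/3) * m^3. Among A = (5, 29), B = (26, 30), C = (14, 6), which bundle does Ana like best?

Bundle B

Evaluate utility at each bundle:
U(A) = 41704.603.
U(B) = 79987.394.
U(C) = 520.591.
Highest utility is B, so B ≻ A ≻ C.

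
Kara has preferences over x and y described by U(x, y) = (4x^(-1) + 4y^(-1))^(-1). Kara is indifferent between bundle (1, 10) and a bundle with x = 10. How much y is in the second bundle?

U depends on (x, y) only through S = 4x^(-1) + 4y^(-1), so equal utility means equal S. At (1, 10): S = 4.4.
With x = 10: 4·10^(-1) = 0.4, so 4y^(-1) = 4.4 − 0.4 = 4, i.e. y^(-1) = 1.
Hence y = 1/1 = 1.
Check: U(10, 1) = 0.2273.

y = 1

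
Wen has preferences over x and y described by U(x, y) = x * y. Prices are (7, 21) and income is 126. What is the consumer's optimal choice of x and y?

x* = 9, y* = 3

MU_x = y and MU_y = x.
MRS = MU_x/MU_y = y/x.
Tangency: set MRS = p_x/p_y = 7/21 = 1/3.
So y/x = 1/3, i.e. y = (1/3)·x.
Substitute into the budget 7·x + 21·y = 126: 14·x = 126, so x* = 9.
Then y* = (1/3)·9 = 3.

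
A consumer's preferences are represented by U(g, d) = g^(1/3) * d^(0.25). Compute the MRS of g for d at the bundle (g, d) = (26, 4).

MU_g = 1/3·g^(-2/3)·d^(0.25) and MU_d = 0.25·g^(1/3)·d^(-0.75).
MRS = MU_g/MU_d = (4/3)·d/g.
At (26, 4): MRS = 8/39.
So at (26, 4) the consumer would give up 8/39 units of d for one more unit of g.

MRS = 8/39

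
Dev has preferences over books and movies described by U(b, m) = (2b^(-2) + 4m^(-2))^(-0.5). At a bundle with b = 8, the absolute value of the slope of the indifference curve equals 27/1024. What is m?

m = 3

For CES with ρ = -2, MRS = (2/4)·(m/b)^3.
Setting (2/4)·(m/8)^3 = 27/1024 gives (m/8)^3 = 27/512, so m/8 = 0.375 and m = 3.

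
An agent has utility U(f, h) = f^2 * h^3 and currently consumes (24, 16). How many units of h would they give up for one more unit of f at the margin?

MU_f = 2·f·h^3 and MU_h = 3·f^2·h^2.
MRS = MU_f/MU_h = (2/3)·h/f.
At (24, 16): MRS = 4/9.
That is, one extra unit of f is worth 4/9 units of h at the margin.

MRS = 4/9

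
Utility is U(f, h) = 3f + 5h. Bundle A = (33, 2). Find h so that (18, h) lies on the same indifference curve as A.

h = 11

U(33, 2) = 109.
Set U(18, h) = 109 and solve.
3·18 + 5h = 109 ⇒ 5h = 55 ⇒ h = 11.
Check: U(18, 11) = 109.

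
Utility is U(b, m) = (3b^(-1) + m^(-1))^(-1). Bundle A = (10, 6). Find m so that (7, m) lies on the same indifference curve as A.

m = 26.25

U depends on (b, m) only through S = 3b^(-1) + m^(-1), so equal utility means equal S. At (10, 6): S = 7/15.
With b = 7: 3·7^(-1) = 3/7, so m^(-1) = 7/15 − 3/7 = 4/105.
Hence m = 1/(4/105) = 26.25.
Check: U(7, 26.25) = 2.1429.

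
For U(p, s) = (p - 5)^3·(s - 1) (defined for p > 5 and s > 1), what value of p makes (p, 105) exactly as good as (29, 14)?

U(29, 14) = 179712.
Set U(p, 105) = 179712 and solve.
With s = 105: (105 − 1) = 104, so (p − 5)^3 = 179712/104 = 1728.
Taking the cube root (with p > 5): p − 5 = 12, so p = 17.
Check: U(17, 105) = 179712.

p = 17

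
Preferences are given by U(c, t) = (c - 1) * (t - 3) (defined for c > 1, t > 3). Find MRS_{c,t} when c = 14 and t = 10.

MU_c = (t−3), MU_t = (c−1).
MRS = (t−3)/(c−1).
At (14, 10): MRS = 7/13.
That is, one extra unit of c is worth 7/13 units of t at the margin.

MRS = 7/13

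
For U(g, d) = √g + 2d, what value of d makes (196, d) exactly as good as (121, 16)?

d = 14.5

U(121, 16) = 43.
Set U(196, d) = 43 and solve.
With g = 196: √196 = 14, so 2d = 43 − 14 = 29 and d = 14.5.
Check: U(196, 14.5) = 43.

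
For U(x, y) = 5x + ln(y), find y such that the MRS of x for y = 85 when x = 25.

y = 17

MU_x = 5, MU_y = 1/y.
MRS = 5 ÷ (1/y).
MRS depends only on y: 5·y = 85 ⇒ y = 85/5 = 17.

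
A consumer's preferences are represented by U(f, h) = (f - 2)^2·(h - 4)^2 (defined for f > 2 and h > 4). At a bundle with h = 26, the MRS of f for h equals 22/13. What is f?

MU_f = 2·(f−2)·(h−4)^2, MU_h = 2·(f−2)^2·(h−4).
MRS = (h−4)/(f−2).
Substitute h = 26: MRS = 22/(f − 2). Setting this equal to 22/13 gives f − 2 = 22/(22/13) = 13, so f = 15.

f = 15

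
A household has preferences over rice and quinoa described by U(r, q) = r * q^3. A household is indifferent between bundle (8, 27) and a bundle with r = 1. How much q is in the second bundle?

q = 54

U(8, 27) = 157464.
Set U(1, q) = 157464 and solve.
With r = 1: q^3 = 157464/1 = 157464; taking the cube root, q = 54.
Check: U(1, 54) = 157464.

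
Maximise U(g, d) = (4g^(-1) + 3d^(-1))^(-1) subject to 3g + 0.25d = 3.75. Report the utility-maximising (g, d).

g* = 1, d* = 3

For CES with ρ = -1, MRS = (4/3)·(d/g)^2.
Tangency: set MRS = p_g/p_d = 3/0.25 = 12.
So (d/g)^2 = 9; taking the square root, d/g = 3, i.e. d = 3·g.
Substitute into the budget 3·g + 0.25·d = 3.75: 3.75·g = 3.75, so g* = 1 and d* = 3·1 = 3.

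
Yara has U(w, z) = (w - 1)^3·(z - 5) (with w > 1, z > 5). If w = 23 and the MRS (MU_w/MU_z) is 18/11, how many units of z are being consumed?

MU_w = 3·(w−1)^2·(z−5), MU_z = (w−1)^3.
MRS = (3/1)·(z−5)/(w−1).
Substitute w = 23: MRS = (z − 5)/(22/3). Setting this equal to 18/11 gives z − 5 = (18/11)·(22/3) = 12, so z = 17.

z = 17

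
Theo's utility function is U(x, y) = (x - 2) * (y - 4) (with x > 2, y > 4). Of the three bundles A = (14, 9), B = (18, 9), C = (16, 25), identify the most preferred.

Evaluate utility at each bundle:
U(A) = 60.
U(B) = 80.
U(C) = 294.
Highest utility is C, so C ≻ B ≻ A.

Bundle C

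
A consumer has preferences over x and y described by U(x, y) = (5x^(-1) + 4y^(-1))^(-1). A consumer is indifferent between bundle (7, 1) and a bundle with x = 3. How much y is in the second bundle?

y = 21/16

U depends on (x, y) only through S = 5x^(-1) + 4y^(-1), so equal utility means equal S. At (7, 1): S = 33/7.
With x = 3: 5·3^(-1) = 5/3, so 4y^(-1) = 33/7 − 5/3 = 64/21, i.e. y^(-1) = 16/21.
Hence y = 1/(16/21) = 21/16.
Check: U(3, 21/16) = 0.2121.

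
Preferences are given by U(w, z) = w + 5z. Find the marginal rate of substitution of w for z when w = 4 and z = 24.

MU_w = 1, MU_z = 5, so MRS = 1/5 = 0.2 at every bundle.
At (4, 24): MRS = 0.2.
That is, one extra unit of w is worth 0.2 units of z at the margin.

MRS = 0.2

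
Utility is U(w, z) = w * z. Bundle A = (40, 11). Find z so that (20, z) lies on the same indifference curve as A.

z = 22

U(40, 11) = 440.
Set U(20, z) = 440 and solve.
With w = 20: z = 440/20 = 22.
Check: U(20, 22) = 440.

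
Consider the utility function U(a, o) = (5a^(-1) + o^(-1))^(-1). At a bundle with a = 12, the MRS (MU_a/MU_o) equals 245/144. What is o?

For CES with ρ = -1, MRS = (5/1)·(o/a)^2.
Setting (5/1)·(o/12)^2 = 245/144 gives (o/12)^2 = 49/144, so o/12 = 7/12 and o = 7.

o = 7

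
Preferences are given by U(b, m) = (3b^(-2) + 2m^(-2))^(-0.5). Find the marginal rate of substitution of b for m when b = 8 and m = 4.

For CES with ρ = -2, MRS = (3/2)·(m/b)^3.
At (8, 4): MRS = 3/16.
That is, one extra unit of b is worth 3/16 units of m at the margin.

MRS = 3/16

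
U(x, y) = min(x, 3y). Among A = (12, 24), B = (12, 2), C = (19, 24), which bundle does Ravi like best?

Bundle C

Evaluate utility at each bundle:
U(A) = 12.
U(B) = 6.
U(C) = 19.
Highest utility is C, so C ≻ A ≻ B.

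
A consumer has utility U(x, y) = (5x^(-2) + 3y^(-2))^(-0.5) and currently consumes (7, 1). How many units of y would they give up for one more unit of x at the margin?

For CES with ρ = -2, MRS = (5/3)·(y/x)^3.
At (7, 1): MRS = 5/1029.
That is, one extra unit of x is worth 5/1029 units of y at the margin.

MRS = 5/1029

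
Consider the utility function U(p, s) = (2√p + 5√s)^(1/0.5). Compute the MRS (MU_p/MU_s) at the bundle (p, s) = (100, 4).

MRS = 2/25

For CES with ρ = 0.5, MRS = (2/5)·√(s/p).
At (100, 4): MRS = 2/25.
The indifference curve has slope −2/25 at this bundle.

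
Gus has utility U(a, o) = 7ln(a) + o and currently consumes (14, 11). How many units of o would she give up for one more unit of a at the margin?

MRS = 0.5

MU_a = 7/a, MU_o = 1.
MRS = 7/a ÷ 1.
At (14, 11): MRS = 0.5.
That is, one extra unit of a is worth 0.5 units of o at the margin.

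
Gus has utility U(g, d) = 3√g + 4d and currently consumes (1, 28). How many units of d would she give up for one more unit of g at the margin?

MU_g = 3/(2√g), MU_d = 4.
MRS = 3/(2√g) ÷ 4.
At (1, 28): MRS = 0.375.
That is, one extra unit of g is worth 0.375 units of d at the margin.

MRS = 0.375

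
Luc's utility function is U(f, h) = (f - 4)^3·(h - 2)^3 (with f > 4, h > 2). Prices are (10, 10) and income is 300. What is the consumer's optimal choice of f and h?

MU_f = 3·(f−4)^2·(h−2)^3, MU_h = 3·(f−4)^3·(h−2)^2.
MRS = (h−2)/(f−4).
Tangency: set MRS = p_f/p_h = 10/10 = 1.
So (h − 2)/(f − 4) = 1, i.e. (h − 2) = (f − 4).
Rewrite the budget in excess-of-subsistence terms: 10·(f − 4) + 10·(h − 2) = 300 − 10·4 − 10·2 = 240.
Substituting, 20·(f − 4) = 240, so f − 4 = 12 and f* = 16.
Then h − 2 = 12, so h* = 14.

f* = 16, h* = 14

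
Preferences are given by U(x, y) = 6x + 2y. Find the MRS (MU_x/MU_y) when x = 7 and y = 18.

MRS = 3

MU_x = 6, MU_y = 2, so MRS = 6/2 = 3 at every bundle.
At (7, 18): MRS = 3.
The indifference curve has slope −3 at this bundle.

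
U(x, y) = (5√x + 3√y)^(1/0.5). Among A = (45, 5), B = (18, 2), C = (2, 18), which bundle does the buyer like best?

Bundle A

Evaluate utility at each bundle:
U(A) = 1620.000.
U(B) = 648.000.
U(C) = 392.000.
Highest utility is A, so A ≻ B ≻ C.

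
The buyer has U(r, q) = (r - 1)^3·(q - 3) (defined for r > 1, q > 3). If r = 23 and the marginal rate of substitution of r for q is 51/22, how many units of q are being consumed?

MU_r = 3·(r−1)^2·(q−3), MU_q = (r−1)^3.
MRS = (3/1)·(q−3)/(r−1).
Substitute r = 23: MRS = (q − 3)/(22/3). Setting this equal to 51/22 gives q − 3 = (51/22)·(22/3) = 17, so q = 20.

q = 20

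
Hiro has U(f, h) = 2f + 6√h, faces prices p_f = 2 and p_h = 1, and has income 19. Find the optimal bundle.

MU_f = 2, MU_h = 6/(2√h).
MRS = 2 ÷ (6/(2√h)).
Tangency: set MRS = p_f/p_h = 2/1 = 2.
MRS depends only on h: (2/3)·√h = 2 ⇒ √h = 2/(2/3) = 3 ⇒ h* = 9.
From the budget, 2·f = 19 − 1·9 = 10, so f* = 5.

f* = 5, h* = 9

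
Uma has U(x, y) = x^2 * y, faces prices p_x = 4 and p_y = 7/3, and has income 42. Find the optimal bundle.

MU_x = 2·x·y and MU_y = x^2.
MRS = MU_x/MU_y = (2/1)·y/x.
Tangency: set MRS = p_x/p_y = 4/(7/3) = 12/7.
So (2/1)·y/x = 12/7, i.e. y = (6/7)·x.
Substitute into the budget 4·x + (7/3)·y = 42: 6·x = 42, so x* = 7.
Then y* = (6/7)·7 = 6.

x* = 7, y* = 6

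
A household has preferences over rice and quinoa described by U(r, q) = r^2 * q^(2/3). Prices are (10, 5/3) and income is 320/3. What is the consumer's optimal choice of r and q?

MU_r = 2·r·q^(2/3) and MU_q = 2/3·r^2·q^(-1/3).
MRS = MU_r/MU_q = (3)·q/r.
Tangency: set MRS = p_r/p_q = 10/(5/3) = 6.
So (3)·q/r = 6, i.e. q = 2·r.
Substitute into the budget 10·r + (5/3)·q = 320/3: (40/3)·r = 320/3, so r* = 8.
Then q* = 2·8 = 16.

r* = 8, q* = 16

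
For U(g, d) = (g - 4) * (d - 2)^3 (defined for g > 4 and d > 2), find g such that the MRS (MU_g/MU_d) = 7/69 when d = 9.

MU_g = (d−2)^3, MU_d = 3·(g−4)·(d−2)^2.
MRS = (1/3)·(d−2)/(g−4).
Substitute d = 9: MRS = (7/3)/(g − 4). Setting this equal to 7/69 gives g − 4 = (7/3)/(7/69) = 23, so g = 27.

g = 27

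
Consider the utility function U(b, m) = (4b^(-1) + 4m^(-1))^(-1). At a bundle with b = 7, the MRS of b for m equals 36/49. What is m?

m = 6

For CES with ρ = -1, MRS = (m/b)^2.
Setting (m/7)^2 = 36/49 gives m/7 = 6/7 and m = 6.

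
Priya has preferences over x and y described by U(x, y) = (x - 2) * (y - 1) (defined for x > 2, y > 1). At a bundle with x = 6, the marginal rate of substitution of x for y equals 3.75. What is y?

y = 16

MU_x = (y−1), MU_y = (x−2).
MRS = (y−1)/(x−2).
Substitute x = 6: MRS = (y − 1)/4. Setting this equal to 3.75 gives y − 1 = 3.75·4 = 15, so y = 16.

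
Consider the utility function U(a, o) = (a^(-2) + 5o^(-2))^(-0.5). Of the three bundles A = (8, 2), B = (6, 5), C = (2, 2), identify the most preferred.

Bundle B

Evaluate utility at each bundle:
U(A) = 0.889.
U(B) = 2.095.
U(C) = 0.816.
Highest utility is B, so B ≻ A ≻ C.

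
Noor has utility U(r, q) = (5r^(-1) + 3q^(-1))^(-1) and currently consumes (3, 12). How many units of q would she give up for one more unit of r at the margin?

For CES with ρ = -1, MRS = (5/3)·(q/r)^2.
At (3, 12): MRS = 80/3.
So at (3, 12) the consumer would give up 80/3 units of q for one more unit of r.

MRS = 80/3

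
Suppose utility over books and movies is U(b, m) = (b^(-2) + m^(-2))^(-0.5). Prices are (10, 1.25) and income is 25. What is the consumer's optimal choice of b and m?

For CES with ρ = -2, MRS = (m/b)^3.
Tangency: set MRS = p_b/p_m = 10/1.25 = 8.
So (m/b)^3 = 8; taking the cube root, m/b = 2, i.e. m = 2·b.
Substitute into the budget 10·b + 1.25·m = 25: 12.5·b = 25, so b* = 2 and m* = 2·2 = 4.

b* = 2, m* = 4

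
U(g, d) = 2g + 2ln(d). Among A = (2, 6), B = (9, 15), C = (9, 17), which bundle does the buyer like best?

Bundle C

Evaluate utility at each bundle:
U(A) = 7.584.
U(B) = 23.416.
U(C) = 23.666.
Highest utility is C, so C ≻ B ≻ A.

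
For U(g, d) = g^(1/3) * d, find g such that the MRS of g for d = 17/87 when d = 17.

MU_g = 1/3·g^(-2/3)·d and MU_d = g^(1/3).
MRS = MU_g/MU_d = (1/3)·d/g.
Substitute d = 17: MRS = (17/3)/g. Setting (17/3)/g = 17/87 gives g = (17/3)/(17/87) = 29.

g = 29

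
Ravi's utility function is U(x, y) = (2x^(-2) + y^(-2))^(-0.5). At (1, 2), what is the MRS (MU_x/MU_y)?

For CES with ρ = -2, MRS = (2/1)·(y/x)^3.
At (1, 2): MRS = 16.
The indifference curve has slope −16 at this bundle.

MRS = 16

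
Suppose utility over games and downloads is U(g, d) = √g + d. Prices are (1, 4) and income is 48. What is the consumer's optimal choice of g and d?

MU_g = 1/(2√g), MU_d = 1.
MRS = 1/(2√g) ÷ 1.
Tangency: set MRS = p_g/p_d = 1/4 = 0.25.
MRS depends only on g: 0.5/√g = 0.25 ⇒ √g = 0.5/0.25 = 2 ⇒ g* = 4.
From the budget, 4·d = 48 − 1·4 = 44, so d* = 11.

g* = 4, d* = 11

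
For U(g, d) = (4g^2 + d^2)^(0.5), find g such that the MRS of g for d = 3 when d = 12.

g = 9

For CES with ρ = 2, MRS = (4/1)·(d/g)^(-1).
Setting (4/1)·(12/g)^(-1) = 3 gives (12/g)^(-1) = 0.75, so 12/g = 4/3 and g = 9.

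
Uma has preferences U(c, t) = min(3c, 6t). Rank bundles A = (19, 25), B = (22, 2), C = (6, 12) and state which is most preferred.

Bundle A

Evaluate utility at each bundle:
U(A) = 57.
U(B) = 12.
U(C) = 18.
Highest utility is A, so A ≻ C ≻ B.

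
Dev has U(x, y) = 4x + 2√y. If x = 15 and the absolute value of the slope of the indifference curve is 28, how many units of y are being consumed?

MU_x = 4, MU_y = 2/(2√y).
MRS = 4 ÷ (2/(2√y)).
MRS depends only on y: 4·√y = 28 ⇒ √y = 28/4 = 7 ⇒ y = 49.

y = 49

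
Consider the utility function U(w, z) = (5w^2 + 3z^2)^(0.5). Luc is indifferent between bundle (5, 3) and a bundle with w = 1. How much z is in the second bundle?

U depends on (w, z) only through S = 5w^2 + 3z^2, so equal utility means equal S. At (5, 3): S = 152.
With w = 1: 5·1^2 = 5, so 3z^2 = 152 − 5 = 147, i.e. z^2 = 49.
Hence z = √49 = 7.
Check: U(1, 7) = 12.3288.

z = 7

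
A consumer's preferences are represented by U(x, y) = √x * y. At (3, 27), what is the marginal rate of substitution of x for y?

MRS = 4.5

MU_x = 0.5·x^(-0.5)·y and MU_y = √x.
MRS = MU_x/MU_y = (0.5)·y/x.
At (3, 27): MRS = 4.5.
That is, one extra unit of x is worth 4.5 units of y at the margin.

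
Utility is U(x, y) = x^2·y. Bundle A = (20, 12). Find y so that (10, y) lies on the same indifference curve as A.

y = 48

U(20, 12) = 4800.
Set U(10, y) = 4800 and solve.
With x = 10: 10^2 = 100, so y = 4800/100 = 48.
Check: U(10, 48) = 4800.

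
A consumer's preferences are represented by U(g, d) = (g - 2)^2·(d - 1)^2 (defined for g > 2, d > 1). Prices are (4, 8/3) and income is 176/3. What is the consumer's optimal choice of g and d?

MU_g = 2·(g−2)·(d−1)^2, MU_d = 2·(g−2)^2·(d−1).
MRS = (d−1)/(g−2).
Tangency: set MRS = p_g/p_d = 4/(8/3) = 1.5.
So (d − 1)/(g − 2) = 1.5, i.e. (d − 1) = 1.5·(g − 2).
Rewrite the budget in excess-of-subsistence terms: 4·(g − 2) + (8/3)·(d − 1) = 176/3 − 4·2 − (8/3)·1 = 48.
Substituting, 8·(g − 2) = 48, so g − 2 = 6 and g* = 8.
Then d − 1 = 1.5·6 = 9, so d* = 10.

g* = 8, d* = 10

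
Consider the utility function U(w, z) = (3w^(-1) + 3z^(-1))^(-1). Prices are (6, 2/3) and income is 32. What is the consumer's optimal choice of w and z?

w* = 4, z* = 12

For CES with ρ = -1, MRS = (z/w)^2.
Tangency: set MRS = p_w/p_z = 6/(2/3) = 9.
So (z/w)^2 = 9; taking the square root, z/w = 3, i.e. z = 3·w.
Substitute into the budget 6·w + (2/3)·z = 32: 8·w = 32, so w* = 4 and z* = 3·4 = 12.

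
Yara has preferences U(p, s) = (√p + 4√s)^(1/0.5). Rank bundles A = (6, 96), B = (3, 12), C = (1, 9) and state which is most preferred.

Bundle A

Evaluate utility at each bundle:
U(A) = 1734.000.
U(B) = 243.000.
U(C) = 169.000.
Highest utility is A, so A ≻ B ≻ C.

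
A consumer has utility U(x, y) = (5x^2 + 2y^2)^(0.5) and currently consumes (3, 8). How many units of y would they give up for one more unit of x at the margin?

MRS = 15/16

For CES with ρ = 2, MRS = (5/2)·(y/x)^(-1).
At (3, 8): MRS = 15/16.
The indifference curve has slope −15/16 at this bundle.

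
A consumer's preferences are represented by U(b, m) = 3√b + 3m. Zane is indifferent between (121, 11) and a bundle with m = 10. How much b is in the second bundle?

b = 144

U(121, 11) = 66.
Set U(b, 10) = 66 and solve.
With m = 10: 3√b = 66 − 3·10 = 36, so √b = 12 and b = 144.
Check: U(144, 10) = 66.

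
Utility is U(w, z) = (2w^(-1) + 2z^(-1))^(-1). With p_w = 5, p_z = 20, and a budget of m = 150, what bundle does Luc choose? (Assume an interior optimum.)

For CES with ρ = -1, MRS = (z/w)^2.
Tangency: set MRS = p_w/p_z = 5/20 = 0.25.
So (z/w)^2 = 0.25; taking the square root, z/w = 0.5, i.e. z = 0.5·w.
Substitute into the budget 5·w + 20·z = 150: 15·w = 150, so w* = 10 and z* = 0.5·10 = 5.

w* = 10, z* = 5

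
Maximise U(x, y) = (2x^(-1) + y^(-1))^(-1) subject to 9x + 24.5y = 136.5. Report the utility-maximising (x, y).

x* = 7, y* = 3

For CES with ρ = -1, MRS = (2/1)·(y/x)^2.
Tangency: set MRS = p_x/p_y = 9/24.5 = 18/49.
So (y/x)^2 = 9/49; taking the square root, y/x = 3/7, i.e. y = (3/7)·x.
Substitute into the budget 9·x + 24.5·y = 136.5: 19.5·x = 136.5, so x* = 7 and y* = (3/7)·7 = 3.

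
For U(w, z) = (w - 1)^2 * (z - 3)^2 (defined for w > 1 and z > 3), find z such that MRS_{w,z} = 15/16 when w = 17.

MU_w = 2·(w−1)·(z−3)^2, MU_z = 2·(w−1)^2·(z−3).
MRS = (z−3)/(w−1).
Substitute w = 17: MRS = (z − 3)/16. Setting this equal to 15/16 gives z − 3 = (15/16)·16 = 15, so z = 18.

z = 18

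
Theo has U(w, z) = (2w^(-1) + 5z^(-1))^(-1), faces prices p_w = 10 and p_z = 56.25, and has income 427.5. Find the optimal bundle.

w* = 9, z* = 6

For CES with ρ = -1, MRS = (2/5)·(z/w)^2.
Tangency: set MRS = p_w/p_z = 10/56.25 = 8/45.
So (z/w)^2 = 4/9; taking the square root, z/w = 2/3, i.e. z = (2/3)·w.
Substitute into the budget 10·w + 56.25·z = 427.5: 47.5·w = 427.5, so w* = 9 and z* = (2/3)·9 = 6.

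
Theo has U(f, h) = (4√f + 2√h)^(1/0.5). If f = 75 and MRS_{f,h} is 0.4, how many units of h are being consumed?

For CES with ρ = 0.5, MRS = (4/2)·√(h/f).
Setting (4/2)·√(h/75) = 0.4 gives √(h/75) = 0.2, so h/75 = 1/25 and h = 3.

h = 3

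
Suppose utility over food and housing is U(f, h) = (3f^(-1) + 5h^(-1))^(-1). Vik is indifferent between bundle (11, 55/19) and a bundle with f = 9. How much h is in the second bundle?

h = 3

U depends on (f, h) only through S = 3f^(-1) + 5h^(-1), so equal utility means equal S. At (11, 55/19): S = 2.
With f = 9: 3·9^(-1) = 1/3, so 5h^(-1) = 2 − 1/3 = 5/3, i.e. h^(-1) = 1/3.
Hence h = 1/(1/3) = 3.
Check: U(9, 3) = 0.5.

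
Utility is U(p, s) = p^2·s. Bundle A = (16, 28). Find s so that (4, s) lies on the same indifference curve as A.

s = 448

U(16, 28) = 7168.
Set U(4, s) = 7168 and solve.
With p = 4: 4^2 = 16, so s = 7168/16 = 448.
Check: U(4, 448) = 7168.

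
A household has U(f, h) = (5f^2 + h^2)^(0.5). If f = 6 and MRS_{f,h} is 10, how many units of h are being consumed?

h = 3

For CES with ρ = 2, MRS = (5/1)·(h/f)^(-1).
Setting (5/1)·(h/6)^(-1) = 10 gives (h/6)^(-1) = 2, so h/6 = 0.5 and h = 3.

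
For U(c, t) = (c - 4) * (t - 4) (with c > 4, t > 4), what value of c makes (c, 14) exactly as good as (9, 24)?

U(9, 24) = 100.
Set U(c, 14) = 100 and solve.
With t = 14: (14 − 4) = 10, so (c − 4) = 100/10 = 10.
So c = 4 + 10 = 14.
Check: U(14, 14) = 100.

c = 14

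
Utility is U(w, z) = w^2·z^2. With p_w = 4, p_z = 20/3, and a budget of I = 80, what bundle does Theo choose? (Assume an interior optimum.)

MU_w = 2·w·z^2 and MU_z = 2·w^2·z.
MRS = MU_w/MU_z = z/w.
Tangency: set MRS = p_w/p_z = 4/(20/3) = 0.6.
So z/w = 0.6, i.e. z = 0.6·w.
Substitute into the budget 4·w + (20/3)·z = 80: 8·w = 80, so w* = 10.
Then z* = 0.6·10 = 6.

w* = 10, z* = 6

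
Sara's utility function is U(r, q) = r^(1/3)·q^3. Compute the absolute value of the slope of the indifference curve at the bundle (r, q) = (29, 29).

MU_r = 1/3·r^(-2/3)·q^3 and MU_q = 3·r^(1/3)·q^2.
MRS = MU_r/MU_q = (1/9)·q/r.
At (29, 29): MRS = 1/9.
So at (29, 29) the consumer would give up 1/9 units of q for one more unit of r.

MRS = 1/9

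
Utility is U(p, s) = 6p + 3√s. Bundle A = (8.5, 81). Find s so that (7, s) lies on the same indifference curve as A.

s = 144

U(8.5, 81) = 78.
Set U(7, s) = 78 and solve.
With p = 7: 3√s = 78 − 6·7 = 36, so √s = 12 and s = 144.
Check: U(7, 144) = 78.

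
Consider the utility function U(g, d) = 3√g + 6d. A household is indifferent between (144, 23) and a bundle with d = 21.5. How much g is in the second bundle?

U(144, 23) = 174.
Set U(g, 21.5) = 174 and solve.
With d = 21.5: 3√g = 174 − 6·21.5 = 45, so √g = 15 and g = 225.
Check: U(225, 21.5) = 174.

g = 225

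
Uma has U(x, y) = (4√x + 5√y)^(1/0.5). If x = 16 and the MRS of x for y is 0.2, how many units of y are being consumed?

y = 1

For CES with ρ = 0.5, MRS = (4/5)·√(y/x).
Setting (4/5)·√(y/16) = 0.2 gives √(y/16) = 0.25, so y/16 = 1/16 and y = 1.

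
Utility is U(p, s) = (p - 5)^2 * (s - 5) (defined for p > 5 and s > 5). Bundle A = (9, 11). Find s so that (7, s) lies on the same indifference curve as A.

s = 29

U(9, 11) = 96.
Set U(7, s) = 96 and solve.
With p = 7: (7 − 5)^2 = 4, so (s − 5) = 96/4 = 24.
So s = 5 + 24 = 29.
Check: U(7, 29) = 96.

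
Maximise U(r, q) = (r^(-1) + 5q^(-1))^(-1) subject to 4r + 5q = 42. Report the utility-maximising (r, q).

For CES with ρ = -1, MRS = (1/5)·(q/r)^2.
Tangency: set MRS = p_r/p_q = 4/5 = 0.8.
So (q/r)^2 = 4; taking the square root, q/r = 2, i.e. q = 2·r.
Substitute into the budget 4·r + 5·q = 42: 14·r = 42, so r* = 3 and q* = 2·3 = 6.

r* = 3, q* = 6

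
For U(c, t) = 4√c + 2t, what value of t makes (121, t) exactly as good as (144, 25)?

t = 27

U(144, 25) = 98.
Set U(121, t) = 98 and solve.
With c = 121: √121 = 11, so 2t = 98 − 4·11 = 54 and t = 27.
Check: U(121, 27) = 98.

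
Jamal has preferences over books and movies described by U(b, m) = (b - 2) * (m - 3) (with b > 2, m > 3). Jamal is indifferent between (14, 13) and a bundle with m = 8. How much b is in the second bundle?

U(14, 13) = 120.
Set U(b, 8) = 120 and solve.
With m = 8: (8 − 3) = 5, so (b − 2) = 120/5 = 24.
So b = 2 + 24 = 26.
Check: U(26, 8) = 120.

b = 26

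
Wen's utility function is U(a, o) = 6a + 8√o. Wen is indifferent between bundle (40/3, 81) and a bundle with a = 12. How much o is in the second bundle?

o = 100

U(40/3, 81) = 152.
Set U(12, o) = 152 and solve.
With a = 12: 8√o = 152 − 6·12 = 80, so √o = 10 and o = 100.
Check: U(12, 100) = 152.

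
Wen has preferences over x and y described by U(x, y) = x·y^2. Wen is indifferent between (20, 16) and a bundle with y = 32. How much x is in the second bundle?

x = 5

U(20, 16) = 5120.
Set U(x, 32) = 5120 and solve.
With y = 32: 32^2 = 1024, so x = 5120/1024 = 5.
Check: U(5, 32) = 5120.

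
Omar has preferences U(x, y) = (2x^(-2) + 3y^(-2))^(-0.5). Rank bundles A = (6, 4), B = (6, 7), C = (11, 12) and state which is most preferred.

Bundle C

Evaluate utility at each bundle:
U(A) = 2.028.
U(B) = 2.926.
U(C) = 5.173.
Highest utility is C, so C ≻ B ≻ A.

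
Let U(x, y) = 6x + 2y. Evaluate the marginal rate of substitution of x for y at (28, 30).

MU_x = 6, MU_y = 2, so MRS = 6/2 = 3 at every bundle.
At (28, 30): MRS = 3.
The indifference curve has slope −3 at this bundle.

MRS = 3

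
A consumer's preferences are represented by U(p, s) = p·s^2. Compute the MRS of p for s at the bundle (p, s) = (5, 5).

MRS = 0.5

MU_p = s^2 and MU_s = 2·p·s.
MRS = MU_p/MU_s = (1/2)·s/p.
At (5, 5): MRS = 0.5.
So at (5, 5) the consumer would give up 0.5 units of s for one more unit of p.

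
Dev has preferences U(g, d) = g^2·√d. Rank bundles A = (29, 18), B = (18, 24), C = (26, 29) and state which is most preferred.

Evaluate utility at each bundle:
U(A) = 3568.061.
U(B) = 1587.269.
U(C) = 3640.371.
Highest utility is C, so C ≻ A ≻ B.

Bundle C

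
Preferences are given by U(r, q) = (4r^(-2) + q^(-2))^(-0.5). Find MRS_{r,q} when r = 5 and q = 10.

MRS = 32

For CES with ρ = -2, MRS = (4/1)·(q/r)^3.
At (5, 10): MRS = 32.
So at (5, 10) the consumer would give up 32 units of q for one more unit of r.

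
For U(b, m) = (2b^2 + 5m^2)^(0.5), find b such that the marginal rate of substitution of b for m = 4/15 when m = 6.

b = 4

For CES with ρ = 2, MRS = (2/5)·(m/b)^(-1).
Setting (2/5)·(6/b)^(-1) = 4/15 gives (6/b)^(-1) = 2/3, so 6/b = 1.5 and b = 4.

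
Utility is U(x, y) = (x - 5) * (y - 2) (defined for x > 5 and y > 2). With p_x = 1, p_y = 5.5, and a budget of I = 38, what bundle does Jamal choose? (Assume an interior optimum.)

MU_x = (y−2), MU_y = (x−5).
MRS = (y−2)/(x−5).
Tangency: set MRS = p_x/p_y = 1/5.5 = 2/11.
So (y − 2)/(x − 5) = 2/11, i.e. (y − 2) = (2/11)·(x − 5).
Rewrite the budget in excess-of-subsistence terms: 1·(x − 5) + 5.5·(y − 2) = 38 − 1·5 − 5.5·2 = 22.
Substituting, 2·(x − 5) = 22, so x − 5 = 11 and x* = 16.
Then y − 2 = (2/11)·11 = 2, so y* = 4.

x* = 16, y* = 4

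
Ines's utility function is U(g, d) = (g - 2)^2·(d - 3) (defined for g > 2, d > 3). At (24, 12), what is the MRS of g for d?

MRS = 9/11

MU_g = 2·(g−2)·(d−3), MU_d = (g−2)^2.
MRS = (2/1)·(d−3)/(g−2).
At (24, 12): MRS = 9/11.
That is, one extra unit of g is worth 9/11 units of d at the margin.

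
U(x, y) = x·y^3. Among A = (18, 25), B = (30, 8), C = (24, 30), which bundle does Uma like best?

Bundle C

Evaluate utility at each bundle:
U(A) = 281250.
U(B) = 15360.
U(C) = 648000.
Highest utility is C, so C ≻ A ≻ B.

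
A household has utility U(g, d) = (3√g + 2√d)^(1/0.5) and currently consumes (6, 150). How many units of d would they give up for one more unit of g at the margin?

MRS = 7.5

For CES with ρ = 0.5, MRS = (3/2)·√(d/g).
At (6, 150): MRS = 7.5.
That is, one extra unit of g is worth 7.5 units of d at the margin.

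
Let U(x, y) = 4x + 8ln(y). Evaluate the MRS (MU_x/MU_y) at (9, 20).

MU_x = 4, MU_y = 8/y.
MRS = 4 ÷ (8/y).
At (9, 20): MRS = 10.
That is, one extra unit of x is worth 10 units of y at the margin.

MRS = 10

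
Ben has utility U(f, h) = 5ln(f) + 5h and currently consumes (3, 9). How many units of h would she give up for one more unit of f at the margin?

MRS = 1/3

MU_f = 5/f, MU_h = 5.
MRS = 5/f ÷ 5.
At (3, 9): MRS = 1/3.
That is, one extra unit of f is worth 1/3 units of h at the margin.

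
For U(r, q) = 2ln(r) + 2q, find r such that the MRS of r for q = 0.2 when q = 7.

r = 5

MU_r = 2/r, MU_q = 2.
MRS = 2/r ÷ 2.
MRS depends only on r: 1/r = 0.2 ⇒ r = 1/0.2 = 5.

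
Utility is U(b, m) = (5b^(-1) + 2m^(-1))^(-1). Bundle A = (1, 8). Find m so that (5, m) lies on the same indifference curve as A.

U depends on (b, m) only through S = 5b^(-1) + 2m^(-1), so equal utility means equal S. At (1, 8): S = 5.25.
With b = 5: 5·5^(-1) = 1, so 2m^(-1) = 5.25 − 1 = 4.25, i.e. m^(-1) = 2.125.
Hence m = 1/2.125 = 8/17.
Check: U(5, 8/17) = 0.1905.

m = 8/17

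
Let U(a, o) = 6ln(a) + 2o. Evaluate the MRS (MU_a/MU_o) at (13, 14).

MRS = 3/13

MU_a = 6/a, MU_o = 2.
MRS = 6/a ÷ 2.
At (13, 14): MRS = 3/13.
The indifference curve has slope −3/13 at this bundle.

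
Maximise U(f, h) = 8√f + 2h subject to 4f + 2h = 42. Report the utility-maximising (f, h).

f* = 1, h* = 19

MU_f = 8/(2√f), MU_h = 2.
MRS = 8/(2√f) ÷ 2.
Tangency: set MRS = p_f/p_h = 4/2 = 2.
MRS depends only on f: 2/√f = 2 ⇒ √f = 2/2 = 1 ⇒ f* = 1.
From the budget, 2·h = 42 − 4·1 = 38, so h* = 19.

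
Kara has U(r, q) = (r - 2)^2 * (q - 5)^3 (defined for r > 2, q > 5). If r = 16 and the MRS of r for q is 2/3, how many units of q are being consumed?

q = 19

MU_r = 2·(r−2)·(q−5)^3, MU_q = 3·(r−2)^2·(q−5)^2.
MRS = (2/3)·(q−5)/(r−2).
Substitute r = 16: MRS = (q − 5)/21. Setting this equal to 2/3 gives q − 5 = (2/3)·21 = 14, so q = 19.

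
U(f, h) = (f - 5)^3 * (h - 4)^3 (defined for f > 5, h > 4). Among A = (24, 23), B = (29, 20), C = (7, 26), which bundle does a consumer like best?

Bundle B

Evaluate utility at each bundle:
U(A) = 47045881.
U(B) = 56623104.
U(C) = 85184.
Highest utility is B, so B ≻ A ≻ C.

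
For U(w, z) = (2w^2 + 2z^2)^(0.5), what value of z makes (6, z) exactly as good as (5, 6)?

U depends on (w, z) only through S = 2w^2 + 2z^2, so equal utility means equal S. At (5, 6): S = 122.
With w = 6: 2·6^2 = 72, so 2z^2 = 122 − 72 = 50, i.e. z^2 = 25.
Hence z = √25 = 5.
Check: U(6, 5) = 11.0454.

z = 5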